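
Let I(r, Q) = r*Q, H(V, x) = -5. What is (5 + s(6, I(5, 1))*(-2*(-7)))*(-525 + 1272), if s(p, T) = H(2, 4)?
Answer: -48555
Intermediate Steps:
I(r, Q) = Q*r
s(p, T) = -5
(5 + s(6, I(5, 1))*(-2*(-7)))*(-525 + 1272) = (5 - (-10)*(-7))*(-525 + 1272) = (5 - 5*14)*747 = (5 - 70)*747 = -65*747 = -48555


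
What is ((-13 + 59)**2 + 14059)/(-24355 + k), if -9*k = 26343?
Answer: -16175/27282 ≈ -0.59288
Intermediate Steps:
k = -2927 (k = -1/9*26343 = -2927)
((-13 + 59)**2 + 14059)/(-24355 + k) = ((-13 + 59)**2 + 14059)/(-24355 - 2927) = (46**2 + 14059)/(-27282) = (2116 + 14059)*(-1/27282) = 16175*(-1/27282) = -16175/27282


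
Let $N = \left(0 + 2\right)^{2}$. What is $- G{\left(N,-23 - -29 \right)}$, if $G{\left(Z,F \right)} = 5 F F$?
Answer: $-180$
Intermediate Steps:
$N = 4$ ($N = 2^{2} = 4$)
$G{\left(Z,F \right)} = 5 F^{2}$
$- G{\left(N,-23 - -29 \right)} = - 5 \left(-23 - -29\right)^{2} = - 5 \left(-23 + 29\right)^{2} = - 5 \cdot 6^{2} = - 5 \cdot 36 = \left(-1\right) 180 = -180$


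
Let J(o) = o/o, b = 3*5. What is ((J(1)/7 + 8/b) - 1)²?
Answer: 1156/11025 ≈ 0.10485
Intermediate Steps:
b = 15
J(o) = 1
((J(1)/7 + 8/b) - 1)² = ((1/7 + 8/15) - 1)² = ((1*(⅐) + 8*(1/15)) - 1)² = ((⅐ + 8/15) - 1)² = (71/105 - 1)² = (-34/105)² = 1156/11025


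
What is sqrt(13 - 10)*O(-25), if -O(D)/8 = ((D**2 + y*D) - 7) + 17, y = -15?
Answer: -8080*sqrt(3) ≈ -13995.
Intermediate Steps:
O(D) = -80 - 8*D**2 + 120*D (O(D) = -8*(((D**2 - 15*D) - 7) + 17) = -8*((-7 + D**2 - 15*D) + 17) = -8*(10 + D**2 - 15*D) = -80 - 8*D**2 + 120*D)
sqrt(13 - 10)*O(-25) = sqrt(13 - 10)*(-80 - 8*(-25)**2 + 120*(-25)) = sqrt(3)*(-80 - 8*625 - 3000) = sqrt(3)*(-80 - 5000 - 3000) = sqrt(3)*(-8080) = -8080*sqrt(3)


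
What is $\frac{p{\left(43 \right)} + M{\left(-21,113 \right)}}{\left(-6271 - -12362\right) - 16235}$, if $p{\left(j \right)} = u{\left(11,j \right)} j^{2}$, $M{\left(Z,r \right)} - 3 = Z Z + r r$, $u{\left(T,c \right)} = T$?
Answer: $- \frac{2097}{634} \approx -3.3076$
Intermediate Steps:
$M{\left(Z,r \right)} = 3 + Z^{2} + r^{2}$ ($M{\left(Z,r \right)} = 3 + \left(Z Z + r r\right) = 3 + \left(Z^{2} + r^{2}\right) = 3 + Z^{2} + r^{2}$)
$p{\left(j \right)} = 11 j^{2}$
$\frac{p{\left(43 \right)} + M{\left(-21,113 \right)}}{\left(-6271 - -12362\right) - 16235} = \frac{11 \cdot 43^{2} + \left(3 + \left(-21\right)^{2} + 113^{2}\right)}{\left(-6271 - -12362\right) - 16235} = \frac{11 \cdot 1849 + \left(3 + 441 + 12769\right)}{\left(-6271 + 12362\right) - 16235} = \frac{20339 + 13213}{6091 - 16235} = \frac{33552}{-10144} = 33552 \left(- \frac{1}{10144}\right) = - \frac{2097}{634}$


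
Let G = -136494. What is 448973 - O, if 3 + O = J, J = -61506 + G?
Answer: 646976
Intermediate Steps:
J = -198000 (J = -61506 - 136494 = -198000)
O = -198003 (O = -3 - 198000 = -198003)
448973 - O = 448973 - 1*(-198003) = 448973 + 198003 = 646976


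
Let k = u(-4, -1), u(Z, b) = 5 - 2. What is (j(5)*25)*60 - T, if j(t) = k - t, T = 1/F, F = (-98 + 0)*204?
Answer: -59975999/19992 ≈ -3000.0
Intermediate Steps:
u(Z, b) = 3
F = -19992 (F = -98*204 = -19992)
k = 3
T = -1/19992 (T = 1/(-19992) = -1/19992 ≈ -5.0020e-5)
j(t) = 3 - t
(j(5)*25)*60 - T = ((3 - 1*5)*25)*60 - 1*(-1/19992) = ((3 - 5)*25)*60 + 1/19992 = -2*25*60 + 1/19992 = -50*60 + 1/19992 = -3000 + 1/19992 = -59975999/19992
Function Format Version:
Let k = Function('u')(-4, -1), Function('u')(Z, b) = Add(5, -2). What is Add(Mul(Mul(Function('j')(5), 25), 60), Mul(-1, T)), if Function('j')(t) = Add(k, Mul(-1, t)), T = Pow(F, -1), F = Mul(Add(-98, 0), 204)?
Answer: Rational(-59975999, 19992) ≈ -3000.0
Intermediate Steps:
Function('u')(Z, b) = 3
F = -19992 (F = Mul(-98, 204) = -19992)
k = 3
T = Rational(-1, 19992) (T = Pow(-19992, -1) = Rational(-1, 19992) ≈ -5.0020e-5)
Function('j')(t) = Add(3, Mul(-1, t))
Add(Mul(Mul(Function('j')(5), 25), 60), Mul(-1, T)) = Add(Mul(Mul(Add(3, Mul(-1, 5)), 25), 60), Mul(-1, Rational(-1, 19992))) = Add(Mul(Mul(Add(3, -5), 25), 60), Rational(1, 19992)) = Add(Mul(Mul(-2, 25), 60), Rational(1, 19992)) = Add(Mul(-50, 60), Rational(1, 19992)) = Add(-3000, Rational(1, 19992)) = Rational(-59975999, 19992)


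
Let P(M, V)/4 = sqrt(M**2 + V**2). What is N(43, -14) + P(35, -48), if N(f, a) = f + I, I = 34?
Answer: 77 + 4*sqrt(3529) ≈ 314.62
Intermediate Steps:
N(f, a) = 34 + f (N(f, a) = f + 34 = 34 + f)
P(M, V) = 4*sqrt(M**2 + V**2)
N(43, -14) + P(35, -48) = (34 + 43) + 4*sqrt(35**2 + (-48)**2) = 77 + 4*sqrt(1225 + 2304) = 77 + 4*sqrt(3529)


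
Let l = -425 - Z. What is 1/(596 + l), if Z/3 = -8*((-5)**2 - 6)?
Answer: 1/627 ≈ 0.0015949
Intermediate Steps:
Z = -456 (Z = 3*(-8*((-5)**2 - 6)) = 3*(-8*(25 - 6)) = 3*(-8*19) = 3*(-152) = -456)
l = 31 (l = -425 - 1*(-456) = -425 + 456 = 31)
1/(596 + l) = 1/(596 + 31) = 1/627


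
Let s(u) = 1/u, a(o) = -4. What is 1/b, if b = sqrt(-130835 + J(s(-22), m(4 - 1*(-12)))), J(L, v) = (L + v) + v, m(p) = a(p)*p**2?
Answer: -I*sqrt(64315394)/2923427 ≈ -0.0027432*I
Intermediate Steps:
m(p) = -4*p**2
J(L, v) = L + 2*v
b = I*sqrt(64315394)/22 (b = sqrt(-130835 + (1/(-22) + 2*(-4*(4 - 1*(-12))**2))) = sqrt(-130835 + (-1/22 + 2*(-4*(4 + 12)**2))) = sqrt(-130835 + (-1/22 + 2*(-4*16**2))) = sqrt(-130835 + (-1/22 + 2*(-4*256))) = sqrt(-130835 + (-1/22 + 2*(-1024))) = sqrt(-130835 + (-1/22 - 2048)) = sqrt(-130835 - 45057/22) = sqrt(-2923427/22) = I*sqrt(64315394)/22 ≈ 364.53*I)
1/b = 1/(I*sqrt(64315394)/22) = -I*sqrt(64315394)/2923427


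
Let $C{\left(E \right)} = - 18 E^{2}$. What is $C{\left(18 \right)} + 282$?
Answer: $-5550$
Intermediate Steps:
$C{\left(18 \right)} + 282 = - 18 \cdot 18^{2} + 282 = \left(-18\right) 324 + 282 = -5832 + 282 = -5550$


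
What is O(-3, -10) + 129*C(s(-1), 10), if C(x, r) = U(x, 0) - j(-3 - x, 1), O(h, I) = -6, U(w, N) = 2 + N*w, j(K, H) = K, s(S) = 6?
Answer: 1413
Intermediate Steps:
C(x, r) = 5 + x (C(x, r) = (2 + 0*x) - (-3 - x) = (2 + 0) + (3 + x) = 2 + (3 + x) = 5 + x)
O(-3, -10) + 129*C(s(-1), 10) = -6 + 129*(5 + 6) = -6 + 129*11 = -6 + 1419 = 1413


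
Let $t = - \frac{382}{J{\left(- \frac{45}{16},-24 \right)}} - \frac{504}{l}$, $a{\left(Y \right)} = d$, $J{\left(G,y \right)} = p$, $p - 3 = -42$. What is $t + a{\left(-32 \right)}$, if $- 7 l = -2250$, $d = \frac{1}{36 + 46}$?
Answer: $\frac{3293567}{399750} \approx 8.2391$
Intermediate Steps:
$p = -39$ ($p = 3 - 42 = -39$)
$d = \frac{1}{82} \approx 0.012195$
$J{\left(G,y \right)} = -39$
$l = \frac{2250}{7}$ ($l = \left(- \frac{1}{7}\right) \left(-2250\right) = \frac{2250}{7} \approx 321.43$)
$a{\left(Y \right)} = \frac{1}{82}$
$t = \frac{40106}{4875}$ ($t = - \frac{382}{-39} - \frac{504}{\frac{2250}{7}} = \left(-382\right) \left(- \frac{1}{39}\right) - \frac{196}{125} = \frac{382}{39} - \frac{196}{125} = \frac{40106}{4875} \approx 8.2269$)
$t + a{\left(-32 \right)} = \frac{40106}{4875} + \frac{1}{82} = \frac{3293567}{399750}$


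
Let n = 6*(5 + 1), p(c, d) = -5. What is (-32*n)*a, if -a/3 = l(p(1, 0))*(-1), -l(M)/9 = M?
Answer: -155520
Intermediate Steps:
l(M) = -9*M
n = 36 (n = 6*6 = 36)
a = 135 (a = -3*(-9*(-5))*(-1) = -135*(-1) = -3*(-45) = 135)
(-32*n)*a = -32*36*135 = -1152*135 = -155520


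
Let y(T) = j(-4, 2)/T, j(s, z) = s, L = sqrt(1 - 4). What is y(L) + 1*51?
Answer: 51 + 4*I*sqrt(3)/3 ≈ 51.0 + 2.3094*I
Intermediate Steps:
L = I*sqrt(3) (L = sqrt(-3) = I*sqrt(3) ≈ 1.732*I)
y(T) = -4/T
y(L) + 1*51 = -4*(-I*sqrt(3)/3) + 1*51 = -(-4)*I*sqrt(3)/3 + 51 = 4*I*sqrt(3)/3 + 51 = 51 + 4*I*sqrt(3)/3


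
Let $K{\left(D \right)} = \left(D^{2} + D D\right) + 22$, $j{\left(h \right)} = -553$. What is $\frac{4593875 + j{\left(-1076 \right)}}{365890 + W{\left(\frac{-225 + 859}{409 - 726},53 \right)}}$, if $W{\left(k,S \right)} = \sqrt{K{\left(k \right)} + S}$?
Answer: $\frac{1680650586580}{133875492017} - \frac{4593322 \sqrt{83}}{133875492017} \approx 12.554$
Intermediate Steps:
$K{\left(D \right)} = 22 + 2 D^{2}$ ($K{\left(D \right)} = \left(D^{2} + D^{2}\right) + 22 = 2 D^{2} + 22 = 22 + 2 D^{2}$)
$W{\left(k,S \right)} = \sqrt{22 + S + 2 k^{2}}$ ($W{\left(k,S \right)} = \sqrt{\left(22 + 2 k^{2}\right) + S} = \sqrt{22 + S + 2 k^{2}}$)
$\frac{4593875 + j{\left(-1076 \right)}}{365890 + W{\left(\frac{-225 + 859}{409 - 726},53 \right)}} = \frac{4593875 - 553}{365890 + \sqrt{22 + 53 + 2 \left(\frac{-225 + 859}{409 - 726}\right)^{2}}} = \frac{4593322}{365890 + \sqrt{22 + 53 + 2 \left(\frac{634}{-317}\right)^{2}}} = \frac{4593322}{365890 + \sqrt{22 + 53 + 2 \left(634 \left(- \frac{1}{317}\right)\right)^{2}}} = \frac{4593322}{365890 + \sqrt{22 + 53 + 2 \left(-2\right)^{2}}} = \frac{4593322}{365890 + \sqrt{22 + 53 + 2 \cdot 4}} = \frac{4593322}{365890 + \sqrt{22 + 53 + 8}} = \frac{4593322}{365890 + \sqrt{83}}$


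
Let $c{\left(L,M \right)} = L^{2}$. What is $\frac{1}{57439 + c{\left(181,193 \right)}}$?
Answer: $\frac{1}{90200} \approx 1.1086 \cdot 10^{-5}$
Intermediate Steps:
$\frac{1}{57439 + c{\left(181,193 \right)}} = \frac{1}{57439 + 181^{2}} = \frac{1}{57439 + 32761} = \frac{1}{90200}$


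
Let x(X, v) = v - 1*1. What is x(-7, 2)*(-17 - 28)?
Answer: -45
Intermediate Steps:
x(X, v) = -1 + v (x(X, v) = v - 1 = -1 + v)
x(-7, 2)*(-17 - 28) = (-1 + 2)*(-17 - 28) = 1*(-45) = -45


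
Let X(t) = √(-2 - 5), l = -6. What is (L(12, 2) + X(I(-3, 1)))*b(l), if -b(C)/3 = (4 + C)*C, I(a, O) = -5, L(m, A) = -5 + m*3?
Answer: -1116 - 36*I*√7 ≈ -1116.0 - 95.247*I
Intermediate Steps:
L(m, A) = -5 + 3*m
X(t) = I*√7 (X(t) = √(-7) = I*√7)
b(C) = -3*C*(4 + C) (b(C) = -3*(4 + C)*C = -3*C*(4 + C))
(L(12, 2) + X(I(-3, 1)))*b(l) = ((-5 + 3*12) + I*√7)*(-3*(-6)*(4 - 6)) = ((-5 + 36) + I*√7)*(-3*(-6)*(-2)) = (31 + I*√7)*(-36) = -1116 - 36*I*√7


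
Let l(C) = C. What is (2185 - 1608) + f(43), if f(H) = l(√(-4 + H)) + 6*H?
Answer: 835 + √39 ≈ 841.25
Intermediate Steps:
f(H) = √(-4 + H) + 6*H
(2185 - 1608) + f(43) = (2185 - 1608) + (√(-4 + 43) + 6*43) = 577 + (√39 + 258) = 577 + (258 + √39) = 835 + √39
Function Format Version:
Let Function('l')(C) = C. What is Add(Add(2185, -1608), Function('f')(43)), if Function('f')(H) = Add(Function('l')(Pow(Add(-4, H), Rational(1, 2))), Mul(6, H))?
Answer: Add(835, Pow(39, Rational(1, 2))) ≈ 841.25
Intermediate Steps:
Function('f')(H) = Add(Pow(Add(-4, H), Rational(1, 2)), Mul(6, H))
Add(Add(2185, -1608), Function('f')(43)) = Add(Add(2185, -1608), Add(Pow(Add(-4, 43), Rational(1, 2)), Mul(6, 43))) = Add(577, Add(Pow(39, Rational(1, 2)), 258)) = Add(577, Add(258, Pow(39, Rational(1, 2)))) = Add(835, Pow(39, Rational(1, 2)))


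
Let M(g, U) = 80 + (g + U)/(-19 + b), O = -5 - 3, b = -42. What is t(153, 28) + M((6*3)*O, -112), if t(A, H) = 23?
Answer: 6539/61 ≈ 107.20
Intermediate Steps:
O = -8
M(g, U) = 80 - U/61 - g/61 (M(g, U) = 80 + (g + U)/(-19 - 42) = 80 + (U + g)/(-61) = 80 + (U + g)*(-1/61) = 80 + (-U/61 - g/61) = 80 - U/61 - g/61)
t(153, 28) + M((6*3)*O, -112) = 23 + (80 - 1/61*(-112) - 6*3*(-8)/61) = 23 + (80 + 112/61 - 18*(-8)/61) = 23 + (80 + 112/61 - 1/61*(-144)) = 23 + (80 + 112/61 + 144/61) = 23 + 5136/61 = 6539/61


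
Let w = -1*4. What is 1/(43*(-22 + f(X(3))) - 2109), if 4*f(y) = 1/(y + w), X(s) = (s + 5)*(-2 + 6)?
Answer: -112/342117 ≈ -0.00032737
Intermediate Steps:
w = -4
X(s) = 20 + 4*s (X(s) = (5 + s)*4 = 20 + 4*s)
f(y) = 1/(4*(-4 + y)) (f(y) = 1/(4*(y - 4)) = 1/(4*(-4 + y)))
1/(43*(-22 + f(X(3))) - 2109) = 1/(43*(-22 + 1/(4*(-4 + (20 + 4*3)))) - 2109) = 1/(43*(-22 + 1/(4*(-4 + (20 + 12)))) - 2109) = 1/(43*(-22 + 1/(4*(-4 + 32))) - 2109) = 1/(43*(-22 + (¼)/28) - 2109) = 1/(43*(-22 + (¼)*(1/28)) - 2109) = 1/(43*(-22 + 1/112) - 2109) = 1/(43*(-2463/112) - 2109) = 1/(-105909/112 - 2109) = 1/(-342117/112) = -112/342117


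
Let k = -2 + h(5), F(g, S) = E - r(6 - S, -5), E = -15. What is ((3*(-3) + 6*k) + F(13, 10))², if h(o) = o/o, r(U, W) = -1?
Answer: 841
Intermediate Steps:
h(o) = 1
F(g, S) = -14 (F(g, S) = -15 - 1*(-1) = -15 + 1 = -14)
k = -1 (k = -2 + 1 = -1)
((3*(-3) + 6*k) + F(13, 10))² = ((3*(-3) + 6*(-1)) - 14)² = ((-9 - 6) - 14)² = (-15 - 14)² = (-29)² = 841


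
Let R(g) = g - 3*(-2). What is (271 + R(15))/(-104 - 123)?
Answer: -292/227 ≈ -1.2863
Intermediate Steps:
R(g) = 6 + g (R(g) = g + 6 = 6 + g)
(271 + R(15))/(-104 - 123) = (271 + (6 + 15))/(-104 - 123) = (271 + 21)/(-227) = 292*(-1/227) = -292/227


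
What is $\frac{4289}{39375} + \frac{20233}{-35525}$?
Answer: $- \frac{3681758}{7993125} \approx -0.46062$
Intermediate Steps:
$\frac{4289}{39375} + \frac{20233}{-35525} = 4289 \cdot \frac{1}{39375} + 20233 \left(- \frac{1}{35525}\right) = \frac{4289}{39375} - \frac{20233}{35525} = - \frac{3681758}{7993125}$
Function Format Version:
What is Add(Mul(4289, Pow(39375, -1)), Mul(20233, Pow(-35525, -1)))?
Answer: Rational(-3681758, 7993125) ≈ -0.46062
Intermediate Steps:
Add(Mul(4289, Pow(39375, -1)), Mul(20233, Pow(-35525, -1))) = Add(Mul(4289, Rational(1, 39375)), Mul(20233, Rational(-1, 35525))) = Add(Rational(4289, 39375), Rational(-20233, 35525)) = Rational(-3681758, 7993125)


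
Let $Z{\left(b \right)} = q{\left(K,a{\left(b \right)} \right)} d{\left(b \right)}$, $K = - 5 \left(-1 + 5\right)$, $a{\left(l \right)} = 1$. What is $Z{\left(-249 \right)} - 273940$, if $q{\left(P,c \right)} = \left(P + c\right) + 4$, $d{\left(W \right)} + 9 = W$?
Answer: $-270070$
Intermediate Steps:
$K = -20$ ($K = \left(-5\right) 4 = -20$)
$d{\left(W \right)} = -9 + W$
$q{\left(P,c \right)} = 4 + P + c$
$Z{\left(b \right)} = 135 - 15 b$ ($Z{\left(b \right)} = \left(4 - 20 + 1\right) \left(-9 + b\right) = - 15 \left(-9 + b\right) = 135 - 15 b$)
$Z{\left(-249 \right)} - 273940 = \left(135 - -3735\right) - 273940 = \left(135 + 3735\right) - 273940 = 3870 - 273940 = -270070$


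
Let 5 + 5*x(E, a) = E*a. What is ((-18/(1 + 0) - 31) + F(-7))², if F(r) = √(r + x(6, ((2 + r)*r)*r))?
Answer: (-49 + I*√302)² ≈ 2099.0 - 1703.1*I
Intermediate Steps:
x(E, a) = -1 + E*a/5 (x(E, a) = -1 + (E*a)/5 = -1 + E*a/5)
F(r) = √(-1 + r + 6*r²*(2 + r)/5) (F(r) = √(r + (-1 + (⅕)*6*(((2 + r)*r)*r))) = √(r + (-1 + (⅕)*6*((r*(2 + r))*r))) = √(r + (-1 + (⅕)*6*(r²*(2 + r)))) = √(r + (-1 + 6*r²*(2 + r)/5)) = √(-1 + r + 6*r²*(2 + r)/5))
((-18/(1 + 0) - 31) + F(-7))² = ((-18/(1 + 0) - 31) + √5*√(-5 + 5*(-7) + 6*(-7)²*(2 - 7))/5)² = ((-18/1 - 31) + √5*√(-5 - 35 + 6*49*(-5))/5)² = ((1*(-18) - 31) + √5*√(-5 - 35 - 1470)/5)² = ((-18 - 31) + √5*√(-1510)/5)² = (-49 + √5*(I*√1510)/5)² = (-49 + I*√302)²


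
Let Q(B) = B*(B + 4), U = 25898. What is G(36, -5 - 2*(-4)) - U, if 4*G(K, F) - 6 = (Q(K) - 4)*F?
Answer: -49639/2 ≈ -24820.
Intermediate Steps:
Q(B) = B*(4 + B)
G(K, F) = 3/2 + F*(-4 + K*(4 + K))/4 (G(K, F) = 3/2 + ((K*(4 + K) - 4)*F)/4 = 3/2 + ((-4 + K*(4 + K))*F)/4 = 3/2 + (F*(-4 + K*(4 + K)))/4 = 3/2 + F*(-4 + K*(4 + K))/4)
G(36, -5 - 2*(-4)) - U = (3/2 - (-5 - 2*(-4)) + (1/4)*(-5 - 2*(-4))*36*(4 + 36)) - 1*25898 = (3/2 - (-5 + 8) + (1/4)*(-5 + 8)*36*40) - 25898 = (3/2 - 1*3 + (1/4)*3*36*40) - 25898 = (3/2 - 3 + 1080) - 25898 = 2157/2 - 25898 = -49639/2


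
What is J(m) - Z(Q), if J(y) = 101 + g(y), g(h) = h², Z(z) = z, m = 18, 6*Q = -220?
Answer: 1385/3 ≈ 461.67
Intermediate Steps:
Q = -110/3 (Q = (⅙)*(-220) = -110/3 ≈ -36.667)
J(y) = 101 + y²
J(m) - Z(Q) = (101 + 18²) - 1*(-110/3) = (101 + 324) + 110/3 = 425 + 110/3 = 1385/3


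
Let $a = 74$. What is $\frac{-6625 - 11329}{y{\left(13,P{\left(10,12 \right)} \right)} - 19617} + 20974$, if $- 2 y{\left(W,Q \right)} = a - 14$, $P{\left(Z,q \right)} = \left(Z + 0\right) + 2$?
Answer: $\frac{412094132}{19647} \approx 20975.0$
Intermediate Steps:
$P{\left(Z,q \right)} = 2 + Z$ ($P{\left(Z,q \right)} = Z + 2 = 2 + Z$)
$y{\left(W,Q \right)} = -30$ ($y{\left(W,Q \right)} = - \frac{74 - 14}{2} = \left(- \frac{1}{2}\right) 60 = -30$)
$\frac{-6625 - 11329}{y{\left(13,P{\left(10,12 \right)} \right)} - 19617} + 20974 = \frac{-6625 - 11329}{-30 - 19617} + 20974 = - \frac{17954}{-19647} + 20974 = \left(-17954\right) \left(- \frac{1}{19647}\right) + 20974 = \frac{17954}{19647} + 20974 = \frac{412094132}{19647}$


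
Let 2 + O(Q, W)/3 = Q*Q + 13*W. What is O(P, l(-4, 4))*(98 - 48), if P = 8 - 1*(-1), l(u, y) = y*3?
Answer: 35250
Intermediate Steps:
l(u, y) = 3*y
P = 9 (P = 8 + 1 = 9)
O(Q, W) = -6 + 3*Q² + 39*W (O(Q, W) = -6 + 3*(Q*Q + 13*W) = -6 + 3*(Q² + 13*W) = -6 + (3*Q² + 39*W) = -6 + 3*Q² + 39*W)
O(P, l(-4, 4))*(98 - 48) = (-6 + 3*9² + 39*(3*4))*(98 - 48) = (-6 + 3*81 + 39*12)*50 = (-6 + 243 + 468)*50 = 705*50 = 35250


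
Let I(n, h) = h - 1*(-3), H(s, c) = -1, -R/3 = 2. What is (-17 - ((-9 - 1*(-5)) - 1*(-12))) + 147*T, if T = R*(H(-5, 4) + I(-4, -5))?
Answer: 2621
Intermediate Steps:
R = -6 (R = -3*2 = -6)
I(n, h) = 3 + h (I(n, h) = h + 3 = 3 + h)
T = 18 (T = -6*(-1 + (3 - 5)) = -6*(-1 - 2) = -6*(-3) = 18)
(-17 - ((-9 - 1*(-5)) - 1*(-12))) + 147*T = (-17 - ((-9 - 1*(-5)) - 1*(-12))) + 147*18 = (-17 - ((-9 + 5) + 12)) + 2646 = (-17 - (-4 + 12)) + 2646 = (-17 - 1*8) + 2646 = (-17 - 8) + 2646 = -25 + 2646 = 2621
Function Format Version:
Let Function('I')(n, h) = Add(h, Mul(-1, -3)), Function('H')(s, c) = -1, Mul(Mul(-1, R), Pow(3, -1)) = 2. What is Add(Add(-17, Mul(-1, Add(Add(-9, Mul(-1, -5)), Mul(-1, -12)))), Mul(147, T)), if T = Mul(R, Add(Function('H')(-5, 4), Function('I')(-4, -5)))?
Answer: 2621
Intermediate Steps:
R = -6 (R = Mul(-3, 2) = -6)
Function('I')(n, h) = Add(3, h) (Function('I')(n, h) = Add(h, 3) = Add(3, h))
T = 18 (T = Mul(-6, Add(-1, Add(3, -5))) = Mul(-6, Add(-1, -2)) = Mul(-6, -3) = 18)
Add(Add(-17, Mul(-1, Add(Add(-9, Mul(-1, -5)), Mul(-1, -12)))), Mul(147, T)) = Add(Add(-17, Mul(-1, Add(Add(-9, Mul(-1, -5)), Mul(-1, -12)))), Mul(147, 18)) = Add(Add(-17, Mul(-1, Add(Add(-9, 5), 12))), 2646) = Add(Add(-17, Mul(-1, Add(-4, 12))), 2646) = Add(Add(-17, Mul(-1, 8)), 2646) = Add(Add(-17, -8), 2646) = Add(-25, 2646) = 2621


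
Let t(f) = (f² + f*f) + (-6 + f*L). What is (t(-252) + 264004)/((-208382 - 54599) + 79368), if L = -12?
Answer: -394030/183613 ≈ -2.1460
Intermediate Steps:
t(f) = -6 - 12*f + 2*f² (t(f) = (f² + f*f) + (-6 + f*(-12)) = (f² + f²) + (-6 - 12*f) = 2*f² + (-6 - 12*f) = -6 - 12*f + 2*f²)
(t(-252) + 264004)/((-208382 - 54599) + 79368) = ((-6 - 12*(-252) + 2*(-252)²) + 264004)/((-208382 - 54599) + 79368) = ((-6 + 3024 + 2*63504) + 264004)/(-262981 + 79368) = ((-6 + 3024 + 127008) + 264004)/(-183613) = (130026 + 264004)*(-1/183613) = 394030*(-1/183613) = -394030/183613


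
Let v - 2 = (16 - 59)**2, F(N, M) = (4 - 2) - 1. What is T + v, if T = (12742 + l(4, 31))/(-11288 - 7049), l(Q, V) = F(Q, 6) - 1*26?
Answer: 33929070/18337 ≈ 1850.3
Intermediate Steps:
F(N, M) = 1 (F(N, M) = 2 - 1 = 1)
v = 1851 (v = 2 + (16 - 59)**2 = 2 + (-43)**2 = 2 + 1849 = 1851)
l(Q, V) = -25 (l(Q, V) = 1 - 1*26 = 1 - 26 = -25)
T = -12717/18337 (T = (12742 - 25)/(-11288 - 7049) = 12717/(-18337) = 12717*(-1/18337) = -12717/18337 ≈ -0.69352)
T + v = -12717/18337 + 1851 = 33929070/18337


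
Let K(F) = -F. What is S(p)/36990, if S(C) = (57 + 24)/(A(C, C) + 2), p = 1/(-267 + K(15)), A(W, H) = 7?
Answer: 1/4110 ≈ 0.00024331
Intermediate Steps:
p = -1/282 (p = 1/(-267 - 1*15) = 1/(-267 - 15) = 1/(-282) = -1/282 ≈ -0.0035461)
S(C) = 9 (S(C) = (57 + 24)/(7 + 2) = 81/9 = 81*(1/9) = 9)
S(p)/36990 = 9/36990 = 9*(1/36990) = 1/4110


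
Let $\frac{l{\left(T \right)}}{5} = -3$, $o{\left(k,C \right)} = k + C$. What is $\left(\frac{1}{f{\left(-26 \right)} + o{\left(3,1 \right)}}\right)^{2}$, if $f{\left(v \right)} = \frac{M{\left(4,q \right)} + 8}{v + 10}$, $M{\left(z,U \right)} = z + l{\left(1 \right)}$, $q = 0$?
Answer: $\frac{256}{4489} \approx 0.057028$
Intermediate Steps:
$o{\left(k,C \right)} = C + k$
$l{\left(T \right)} = -15$ ($l{\left(T \right)} = 5 \left(-3\right) = -15$)
$M{\left(z,U \right)} = -15 + z$ ($M{\left(z,U \right)} = z - 15 = -15 + z$)
$f{\left(v \right)} = - \frac{3}{10 + v}$ ($f{\left(v \right)} = \frac{\left(-15 + 4\right) + 8}{v + 10} = \frac{-11 + 8}{10 + v} = - \frac{3}{10 + v}$)
$\left(\frac{1}{f{\left(-26 \right)} + o{\left(3,1 \right)}}\right)^{2} = \left(\frac{1}{- \frac{3}{10 - 26} + \left(1 + 3\right)}\right)^{2} = \left(\frac{1}{- \frac{3}{-16} + 4}\right)^{2} = \left(\frac{1}{\left(-3\right) \left(- \frac{1}{16}\right) + 4}\right)^{2} = \left(\frac{1}{\frac{3}{16} + 4}\right)^{2} = \left(\frac{1}{\frac{67}{16}}\right)^{2} = \left(\frac{16}{67}\right)^{2} = \frac{256}{4489}$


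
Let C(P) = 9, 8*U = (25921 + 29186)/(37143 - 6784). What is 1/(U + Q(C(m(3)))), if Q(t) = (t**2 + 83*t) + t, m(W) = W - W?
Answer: 242872/203338971 ≈ 0.0011944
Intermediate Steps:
m(W) = 0
U = 55107/242872 (U = ((25921 + 29186)/(37143 - 6784))/8 = (55107/30359)/8 = (55107*(1/30359))/8 = (1/8)*(55107/30359) = 55107/242872 ≈ 0.22690)
Q(t) = t**2 + 84*t
1/(U + Q(C(m(3)))) = 1/(55107/242872 + 9*(84 + 9)) = 1/(55107/242872 + 9*93) = 1/(55107/242872 + 837) = 1/(203338971/242872) = 242872/203338971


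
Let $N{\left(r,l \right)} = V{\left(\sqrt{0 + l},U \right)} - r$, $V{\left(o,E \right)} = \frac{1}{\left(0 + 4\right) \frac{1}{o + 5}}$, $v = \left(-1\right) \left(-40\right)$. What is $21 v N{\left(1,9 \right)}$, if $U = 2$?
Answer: $840$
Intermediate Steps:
$v = 40$
$V{\left(o,E \right)} = \frac{5}{4} + \frac{o}{4}$ ($V{\left(o,E \right)} = \frac{1}{4 \frac{1}{5 + o}} = \frac{5}{4} + \frac{o}{4}$)
$N{\left(r,l \right)} = \frac{5}{4} - r + \frac{\sqrt{l}}{4}$ ($N{\left(r,l \right)} = \left(\frac{5}{4} + \frac{\sqrt{0 + l}}{4}\right) - r = \left(\frac{5}{4} + \frac{\sqrt{l}}{4}\right) - r = \frac{5}{4} - r + \frac{\sqrt{l}}{4}$)
$21 v N{\left(1,9 \right)} = 21 \cdot 40 \left(\frac{5}{4} - 1 + \frac{\sqrt{9}}{4}\right) = 840 \left(\frac{5}{4} - 1 + \frac{1}{4} \cdot 3\right) = 840 \left(\frac{5}{4} - 1 + \frac{3}{4}\right) = 840 \cdot 1 = 840$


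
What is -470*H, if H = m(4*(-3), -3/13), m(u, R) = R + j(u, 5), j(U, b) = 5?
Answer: -29140/13 ≈ -2241.5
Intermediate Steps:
m(u, R) = 5 + R (m(u, R) = R + 5 = 5 + R)
H = 62/13 (H = 5 - 3/13 = 62/13 ≈ 4.7692)
-470*H = -470*62/13 = -29140/13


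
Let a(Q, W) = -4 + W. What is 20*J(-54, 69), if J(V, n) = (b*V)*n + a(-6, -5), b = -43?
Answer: 3204180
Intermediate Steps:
J(V, n) = -9 - 43*V*n (J(V, n) = (-43*V)*n + (-4 - 5) = -43*V*n - 9 = -9 - 43*V*n)
20*J(-54, 69) = 20*(-9 - 43*(-54)*69) = 20*(-9 + 160218) = 20*160209 = 3204180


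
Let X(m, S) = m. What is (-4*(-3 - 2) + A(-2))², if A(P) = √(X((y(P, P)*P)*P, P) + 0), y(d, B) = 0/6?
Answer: 400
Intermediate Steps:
y(d, B) = 0 (y(d, B) = 0*(⅙) = 0)
A(P) = 0 (A(P) = √((0*P)*P + 0) = √(0*P + 0) = √(0 + 0) = √0 = 0)
(-4*(-3 - 2) + A(-2))² = (-4*(-3 - 2) + 0)² = (-4*(-5) + 0)² = (20 + 0)² = 20² = 400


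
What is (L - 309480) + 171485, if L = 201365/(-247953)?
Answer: -34216475600/247953 ≈ -1.3800e+5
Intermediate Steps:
L = -201365/247953 (L = 201365*(-1/247953) = -201365/247953 ≈ -0.81211)
(L - 309480) + 171485 = (-201365/247953 - 309480) + 171485 = -76736695805/247953 + 171485 = -34216475600/247953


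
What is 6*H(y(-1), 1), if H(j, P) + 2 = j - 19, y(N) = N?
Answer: -132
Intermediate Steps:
H(j, P) = -21 + j (H(j, P) = -2 + (j - 19) = -2 + (-19 + j) = -21 + j)
6*H(y(-1), 1) = 6*(-21 - 1) = 6*(-22) = -132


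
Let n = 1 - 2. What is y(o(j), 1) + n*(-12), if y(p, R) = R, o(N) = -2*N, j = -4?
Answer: 13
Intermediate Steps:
n = -1
y(o(j), 1) + n*(-12) = 1 - 1*(-12) = 1 + 12 = 13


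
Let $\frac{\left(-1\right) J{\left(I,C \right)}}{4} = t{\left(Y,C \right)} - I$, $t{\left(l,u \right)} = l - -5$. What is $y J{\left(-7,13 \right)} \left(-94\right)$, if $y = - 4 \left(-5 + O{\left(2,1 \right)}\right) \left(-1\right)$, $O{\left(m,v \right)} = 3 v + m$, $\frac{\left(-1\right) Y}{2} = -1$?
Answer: $0$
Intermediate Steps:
$Y = 2$ ($Y = \left(-2\right) \left(-1\right) = 2$)
$t{\left(l,u \right)} = 5 + l$ ($t{\left(l,u \right)} = l + 5 = 5 + l$)
$O{\left(m,v \right)} = m + 3 v$
$J{\left(I,C \right)} = -28 + 4 I$ ($J{\left(I,C \right)} = - 4 \left(\left(5 + 2\right) - I\right) = - 4 \left(7 - I\right) = -28 + 4 I$)
$y = 0$ ($y = - 4 \left(-5 + \left(2 + 3 \cdot 1\right)\right) \left(-1\right) = - 4 \left(-5 + \left(2 + 3\right)\right) \left(-1\right) = - 4 \left(-5 + 5\right) \left(-1\right) = \left(-4\right) 0 \left(-1\right) = 0 \left(-1\right) = 0$)
$y J{\left(-7,13 \right)} \left(-94\right) = 0 \left(-28 + 4 \left(-7\right)\right) \left(-94\right) = 0 \left(-28 - 28\right) \left(-94\right) = 0 \left(-56\right) \left(-94\right) = 0 \left(-94\right) = 0$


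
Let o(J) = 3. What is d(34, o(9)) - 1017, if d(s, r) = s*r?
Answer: -915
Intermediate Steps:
d(s, r) = r*s
d(34, o(9)) - 1017 = 3*34 - 1017 = 102 - 1017 = -915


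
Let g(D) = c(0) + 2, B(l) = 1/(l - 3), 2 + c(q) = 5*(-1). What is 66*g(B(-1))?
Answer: -330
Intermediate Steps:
c(q) = -7 (c(q) = -2 + 5*(-1) = -2 - 5 = -7)
B(l) = 1/(-3 + l)
g(D) = -5 (g(D) = -7 + 2 = -5)
66*g(B(-1)) = 66*(-5) = -330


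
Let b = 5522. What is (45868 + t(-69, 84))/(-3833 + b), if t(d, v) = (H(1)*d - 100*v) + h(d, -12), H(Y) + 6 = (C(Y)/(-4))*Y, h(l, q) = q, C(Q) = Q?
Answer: 151549/6756 ≈ 22.432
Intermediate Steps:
H(Y) = -6 - Y²/4 (H(Y) = -6 + (Y/(-4))*Y = -6 + (Y*(-¼))*Y = -6 + (-Y/4)*Y = -6 - Y²/4)
t(d, v) = -12 - 100*v - 25*d/4 (t(d, v) = ((-6 - ¼*1²)*d - 100*v) - 12 = ((-6 - ¼*1)*d - 100*v) - 12 = ((-6 - ¼)*d - 100*v) - 12 = (-25*d/4 - 100*v) - 12 = (-100*v - 25*d/4) - 12 = -12 - 100*v - 25*d/4)
(45868 + t(-69, 84))/(-3833 + b) = (45868 + (-12 - 100*84 - 25/4*(-69)))/(-3833 + 5522) = (45868 + (-12 - 8400 + 1725/4))/1689 = (45868 - 31923/4)*(1/1689) = (151549/4)*(1/1689) = 151549/6756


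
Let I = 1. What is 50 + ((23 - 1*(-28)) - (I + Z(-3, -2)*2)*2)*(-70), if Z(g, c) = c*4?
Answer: -5620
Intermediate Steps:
Z(g, c) = 4*c
50 + ((23 - 1*(-28)) - (I + Z(-3, -2)*2)*2)*(-70) = 50 + ((23 - 1*(-28)) - (1 + (4*(-2))*2)*2)*(-70) = 50 + ((23 + 28) - (1 - 8*2)*2)*(-70) = 50 + (51 - (1 - 16)*2)*(-70) = 50 + (51 - (-15)*2)*(-70) = 50 + (51 - 1*(-30))*(-70) = 50 + (51 + 30)*(-70) = 50 + 81*(-70) = 50 - 5670 = -5620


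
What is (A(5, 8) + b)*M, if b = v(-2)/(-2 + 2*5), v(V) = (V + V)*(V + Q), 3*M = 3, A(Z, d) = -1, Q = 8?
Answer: -4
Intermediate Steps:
M = 1 (M = (1/3)*3 = 1)
v(V) = 2*V*(8 + V) (v(V) = (V + V)*(V + 8) = (2*V)*(8 + V) = 2*V*(8 + V))
b = -3 (b = (2*(-2)*(8 - 2))/(-2 + 2*5) = (2*(-2)*6)/(-2 + 10) = -24/8 = -24*1/8 = -3)
(A(5, 8) + b)*M = (-1 - 3)*1 = -4*1 = -4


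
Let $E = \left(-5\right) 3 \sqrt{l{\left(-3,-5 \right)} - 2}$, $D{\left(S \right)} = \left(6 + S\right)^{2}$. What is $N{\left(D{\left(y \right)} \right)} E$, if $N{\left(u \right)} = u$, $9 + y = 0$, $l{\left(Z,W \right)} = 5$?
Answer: $- 135 \sqrt{3} \approx -233.83$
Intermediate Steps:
$y = -9$ ($y = -9 + 0 = -9$)
$E = - 15 \sqrt{3}$ ($E = \left(-5\right) 3 \sqrt{5 - 2} = - 15 \sqrt{3} \approx -25.981$)
$N{\left(D{\left(y \right)} \right)} E = \left(6 - 9\right)^{2} \left(- 15 \sqrt{3}\right) = \left(-3\right)^{2} \left(- 15 \sqrt{3}\right) = 9 \left(- 15 \sqrt{3}\right) = - 135 \sqrt{3}$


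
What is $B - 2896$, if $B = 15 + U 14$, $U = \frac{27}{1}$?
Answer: $-2503$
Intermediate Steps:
$U = 27$ ($U = 27 \cdot 1 = 27$)
$B = 393$ ($B = 15 + 27 \cdot 14 = 15 + 378 = 393$)
$B - 2896 = 393 - 2896 = -2503$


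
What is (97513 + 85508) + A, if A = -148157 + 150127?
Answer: 184991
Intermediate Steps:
A = 1970
(97513 + 85508) + A = (97513 + 85508) + 1970 = 183021 + 1970 = 184991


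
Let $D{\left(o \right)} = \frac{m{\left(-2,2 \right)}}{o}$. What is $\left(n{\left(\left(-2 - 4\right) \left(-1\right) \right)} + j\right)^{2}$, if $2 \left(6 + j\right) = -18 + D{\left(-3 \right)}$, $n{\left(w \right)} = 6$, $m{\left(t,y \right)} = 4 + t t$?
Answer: $\frac{961}{9} \approx 106.78$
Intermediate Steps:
$m{\left(t,y \right)} = 4 + t^{2}$
$D{\left(o \right)} = \frac{8}{o}$ ($D{\left(o \right)} = \frac{4 + \left(-2\right)^{2}}{o} = \frac{4 + 4}{o} = \frac{8}{o}$)
$j = - \frac{49}{3}$ ($j = -6 + \frac{-18 + \frac{8}{-3}}{2} = -6 + \frac{-18 + 8 \left(- \frac{1}{3}\right)}{2} = -6 + \frac{-18 - \frac{8}{3}}{2} = -6 + \frac{1}{2} \left(- \frac{62}{3}\right) = -6 - \frac{31}{3} = - \frac{49}{3} \approx -16.333$)
$\left(n{\left(\left(-2 - 4\right) \left(-1\right) \right)} + j\right)^{2} = \left(6 - \frac{49}{3}\right)^{2} = \left(- \frac{31}{3}\right)^{2} = \frac{961}{9}$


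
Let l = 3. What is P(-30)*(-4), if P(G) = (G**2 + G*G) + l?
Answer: -7212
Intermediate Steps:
P(G) = 3 + 2*G**2 (P(G) = (G**2 + G*G) + 3 = (G**2 + G**2) + 3 = 2*G**2 + 3 = 3 + 2*G**2)
P(-30)*(-4) = (3 + 2*(-30)**2)*(-4) = (3 + 2*900)*(-4) = (3 + 1800)*(-4) = 1803*(-4) = -7212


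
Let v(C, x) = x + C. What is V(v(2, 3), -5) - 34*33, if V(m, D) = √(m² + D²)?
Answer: -1122 + 5*√2 ≈ -1114.9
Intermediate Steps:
v(C, x) = C + x
V(m, D) = √(D² + m²)
V(v(2, 3), -5) - 34*33 = √((-5)² + (2 + 3)²) - 34*33 = √(25 + 5²) - 1122 = √(25 + 25) - 1122 = √50 - 1122 = 5*√2 - 1122 = -1122 + 5*√2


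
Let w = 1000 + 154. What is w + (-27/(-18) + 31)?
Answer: 2373/2 ≈ 1186.5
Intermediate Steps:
w = 1154
w + (-27/(-18) + 31) = 1154 + (-27/(-18) + 31) = 1154 + (-1/18*(-27) + 31) = 1154 + (3/2 + 31) = 1154 + 65/2 = 2373/2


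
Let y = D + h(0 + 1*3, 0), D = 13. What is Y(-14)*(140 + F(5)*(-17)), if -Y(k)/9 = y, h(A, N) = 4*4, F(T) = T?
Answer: -14355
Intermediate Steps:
h(A, N) = 16
y = 29 (y = 13 + 16 = 29)
Y(k) = -261 (Y(k) = -9*29 = -261)
Y(-14)*(140 + F(5)*(-17)) = -261*(140 + 5*(-17)) = -261*(140 - 85) = -261*55 = -14355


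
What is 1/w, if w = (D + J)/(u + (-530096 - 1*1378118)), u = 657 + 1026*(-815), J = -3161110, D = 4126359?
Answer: -2743747/965249 ≈ -2.8425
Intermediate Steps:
u = -835533 (u = 657 - 836190 = -835533)
w = -965249/2743747 (w = (4126359 - 3161110)/(-835533 + (-530096 - 1*1378118)) = 965249/(-835533 + (-530096 - 1378118)) = 965249/(-835533 - 1908214) = 965249/(-2743747) = 965249*(-1/2743747) = -965249/2743747 ≈ -0.35180)
1/w = 1/(-965249/2743747) = -2743747/965249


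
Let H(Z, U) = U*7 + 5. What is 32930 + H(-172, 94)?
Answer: 33593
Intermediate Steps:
H(Z, U) = 5 + 7*U (H(Z, U) = 7*U + 5 = 5 + 7*U)
32930 + H(-172, 94) = 32930 + (5 + 7*94) = 32930 + (5 + 658) = 32930 + 663 = 33593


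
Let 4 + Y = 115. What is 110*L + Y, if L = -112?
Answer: -12209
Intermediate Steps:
Y = 111 (Y = -4 + 115 = 111)
110*L + Y = 110*(-112) + 111 = -12320 + 111 = -12209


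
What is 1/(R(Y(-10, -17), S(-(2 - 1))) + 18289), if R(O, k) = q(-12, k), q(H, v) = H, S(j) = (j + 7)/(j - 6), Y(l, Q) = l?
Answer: 1/18277 ≈ 5.4714e-5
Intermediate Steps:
S(j) = (7 + j)/(-6 + j)
R(O, k) = -12
1/(R(Y(-10, -17), S(-(2 - 1))) + 18289) = 1/(-12 + 18289) = 1/18277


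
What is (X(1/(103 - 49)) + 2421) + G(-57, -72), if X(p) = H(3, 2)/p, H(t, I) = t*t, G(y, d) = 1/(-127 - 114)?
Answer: 700586/241 ≈ 2907.0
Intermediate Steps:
G(y, d) = -1/241 (G(y, d) = 1/(-241) = -1/241)
H(t, I) = t²
X(p) = 9/p (X(p) = 3²/p = 9/p)
(X(1/(103 - 49)) + 2421) + G(-57, -72) = (9/(1/(103 - 49)) + 2421) - 1/241 = (9/(1/54) + 2421) - 1/241 = (9*54 + 2421) - 1/241 = (486 + 2421) - 1/241 = 2907 - 1/241 = 700586/241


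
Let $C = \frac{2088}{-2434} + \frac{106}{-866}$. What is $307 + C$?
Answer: $\frac{161260474}{526961} \approx 306.02$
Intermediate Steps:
$C = - \frac{516553}{526961}$ ($C = 2088 \left(- \frac{1}{2434}\right) + 106 \left(- \frac{1}{866}\right) = - \frac{1044}{1217} - \frac{53}{433} = - \frac{516553}{526961} \approx -0.98025$)
$307 + C = 307 - \frac{516553}{526961} = \frac{161260474}{526961}$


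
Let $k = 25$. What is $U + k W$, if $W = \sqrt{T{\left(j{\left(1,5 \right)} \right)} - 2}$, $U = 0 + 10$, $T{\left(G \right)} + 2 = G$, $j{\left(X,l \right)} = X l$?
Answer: $35$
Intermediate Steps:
$T{\left(G \right)} = -2 + G$
$U = 10$
$W = 1$ ($W = \sqrt{\left(-2 + 1 \cdot 5\right) - 2} = \sqrt{\left(-2 + 5\right) - 2} = \sqrt{3 - 2} = \sqrt{1} = 1$)
$U + k W = 10 + 25 \cdot 1 = 10 + 25 = 35$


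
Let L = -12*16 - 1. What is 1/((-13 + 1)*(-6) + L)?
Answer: -1/121 ≈ -0.0082645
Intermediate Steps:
L = -193 (L = -192 - 1 = -193)
1/((-13 + 1)*(-6) + L) = 1/((-13 + 1)*(-6) - 193) = 1/(-12*(-6) - 193) = 1/(72 - 193) = 1/(-121) = -1/121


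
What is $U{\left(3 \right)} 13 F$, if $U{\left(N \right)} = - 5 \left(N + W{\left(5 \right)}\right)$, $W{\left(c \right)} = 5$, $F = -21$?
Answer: $10920$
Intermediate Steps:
$U{\left(N \right)} = -25 - 5 N$ ($U{\left(N \right)} = - 5 \left(N + 5\right) = - 5 \left(5 + N\right) = -25 - 5 N$)
$U{\left(3 \right)} 13 F = \left(-25 - 15\right) 13 \left(-21\right) = \left(-40\right) 13 \left(-21\right) = \left(-520\right) \left(-21\right) = 10920$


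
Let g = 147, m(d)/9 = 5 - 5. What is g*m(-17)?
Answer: 0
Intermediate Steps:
m(d) = 0 (m(d) = 9*(5 - 5) = 9*0 = 0)
g*m(-17) = 147*0 = 0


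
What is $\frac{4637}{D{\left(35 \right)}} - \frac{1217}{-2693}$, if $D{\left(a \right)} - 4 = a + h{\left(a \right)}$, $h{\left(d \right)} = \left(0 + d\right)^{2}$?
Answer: $\frac{14025729}{3403952} \approx 4.1204$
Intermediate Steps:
$h{\left(d \right)} = d^{2}$
$D{\left(a \right)} = 4 + a + a^{2}$ ($D{\left(a \right)} = 4 + \left(a + a^{2}\right) = 4 + a + a^{2}$)
$\frac{4637}{D{\left(35 \right)}} - \frac{1217}{-2693} = \frac{4637}{4 + 35 + 35^{2}} - \frac{1217}{-2693} = \frac{4637}{4 + 35 + 1225} - - \frac{1217}{2693} = \frac{4637}{1264} + \frac{1217}{2693} = \frac{14025729}{3403952}$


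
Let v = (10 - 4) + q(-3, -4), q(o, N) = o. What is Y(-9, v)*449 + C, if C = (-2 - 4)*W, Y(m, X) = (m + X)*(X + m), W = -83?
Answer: 16662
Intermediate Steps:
v = 3 (v = (10 - 4) - 3 = 6 - 3 = 3)
Y(m, X) = (X + m)² (Y(m, X) = (X + m)*(X + m) = (X + m)²)
C = 498 (C = (-2 - 4)*(-83) = -6*(-83) = 498)
Y(-9, v)*449 + C = (3 - 9)²*449 + 498 = (-6)²*449 + 498 = 36*449 + 498 = 16164 + 498 = 16662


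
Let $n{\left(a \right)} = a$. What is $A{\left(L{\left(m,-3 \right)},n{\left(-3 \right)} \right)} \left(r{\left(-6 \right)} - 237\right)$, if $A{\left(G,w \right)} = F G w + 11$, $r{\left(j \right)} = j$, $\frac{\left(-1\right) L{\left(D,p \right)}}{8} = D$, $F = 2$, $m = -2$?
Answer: $20655$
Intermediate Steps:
$L{\left(D,p \right)} = - 8 D$
$A{\left(G,w \right)} = 11 + 2 G w$ ($A{\left(G,w \right)} = 2 G w + 11 = 11 + 2 G w$)
$A{\left(L{\left(m,-3 \right)},n{\left(-3 \right)} \right)} \left(r{\left(-6 \right)} - 237\right) = \left(11 + 2 \left(\left(-8\right) \left(-2\right)\right) \left(-3\right)\right) \left(-6 - 237\right) = \left(11 + 2 \cdot 16 \left(-3\right)\right) \left(-243\right) = \left(11 - 96\right) \left(-243\right) = \left(-85\right) \left(-243\right) = 20655$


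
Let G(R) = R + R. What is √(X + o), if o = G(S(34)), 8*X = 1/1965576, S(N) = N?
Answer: 49*√109419930465/1965576 ≈ 8.2462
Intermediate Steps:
G(R) = 2*R
X = 1/15724608 (X = (⅛)/1965576 = (⅛)*(1/1965576) = 1/15724608 ≈ 6.3595e-8)
o = 68 (o = 2*34 = 68)
√(X + o) = √(1/15724608 + 68) = √(1069273345/15724608) = 49*√109419930465/1965576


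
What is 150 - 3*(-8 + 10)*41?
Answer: -96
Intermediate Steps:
150 - 3*(-8 + 10)*41 = 150 - 3*2*41 = 150 - 6*41 = 150 - 246 = -96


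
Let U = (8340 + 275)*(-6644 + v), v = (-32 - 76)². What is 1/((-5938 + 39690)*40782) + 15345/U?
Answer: 1056101887969/2976439339401360 ≈ 0.00035482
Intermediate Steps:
v = 11664 (v = (-108)² = 11664)
U = 43247300 (U = (8340 + 275)*(-6644 + 11664) = 8615*5020 = 43247300)
1/((-5938 + 39690)*40782) + 15345/U = 1/((-5938 + 39690)*40782) + 15345/43247300 = (1/40782)/33752 + 15345*(1/43247300) = (1/33752)*(1/40782) + 3069/8649460 = 1/1376474064 + 3069/8649460 = 1056101887969/2976439339401360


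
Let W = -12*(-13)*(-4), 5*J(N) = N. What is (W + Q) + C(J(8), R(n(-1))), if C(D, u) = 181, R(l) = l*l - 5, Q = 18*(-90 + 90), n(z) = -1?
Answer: -443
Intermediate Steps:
Q = 0 (Q = 18*0 = 0)
J(N) = N/5
R(l) = -5 + l² (R(l) = l² - 5 = -5 + l²)
W = -624 (W = 156*(-4) = -624)
(W + Q) + C(J(8), R(n(-1))) = (-624 + 0) + 181 = -624 + 181 = -443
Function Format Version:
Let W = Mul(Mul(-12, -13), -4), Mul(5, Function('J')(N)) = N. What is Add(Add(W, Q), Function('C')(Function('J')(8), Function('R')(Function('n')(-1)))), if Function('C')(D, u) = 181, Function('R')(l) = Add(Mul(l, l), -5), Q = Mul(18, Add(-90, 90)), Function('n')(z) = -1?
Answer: -443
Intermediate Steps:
Q = 0 (Q = Mul(18, 0) = 0)
Function('J')(N) = Mul(Rational(1, 5), N)
Function('R')(l) = Add(-5, Pow(l, 2)) (Function('R')(l) = Add(Pow(l, 2), -5) = Add(-5, Pow(l, 2)))
W = -624 (W = Mul(156, -4) = -624)
Add(Add(W, Q), Function('C')(Function('J')(8), Function('R')(Function('n')(-1)))) = Add(Add(-624, 0), 181) = Add(-624, 181) = -443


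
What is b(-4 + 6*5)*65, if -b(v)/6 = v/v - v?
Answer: 9750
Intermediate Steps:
b(v) = -6 + 6*v (b(v) = -6*(v/v - v) = -6*(1 - v) = -6 + 6*v)
b(-4 + 6*5)*65 = (-6 + 6*(-4 + 6*5))*65 = (-6 + 6*(-4 + 30))*65 = (-6 + 6*26)*65 = (-6 + 156)*65 = 150*65 = 9750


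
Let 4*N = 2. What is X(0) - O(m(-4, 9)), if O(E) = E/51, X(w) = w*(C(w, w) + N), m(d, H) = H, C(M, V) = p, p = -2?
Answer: -3/17 ≈ -0.17647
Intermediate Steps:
N = ½ (N = (¼)*2 = ½ ≈ 0.50000)
C(M, V) = -2
X(w) = -3*w/2 (X(w) = w*(-2 + ½) = w*(-3/2) = -3*w/2)
O(E) = E/51 (O(E) = E*(1/51) = E/51)
X(0) - O(m(-4, 9)) = -3/2*0 - 9/51 = 0 - 1*3/17 = 0 - 3/17 = -3/17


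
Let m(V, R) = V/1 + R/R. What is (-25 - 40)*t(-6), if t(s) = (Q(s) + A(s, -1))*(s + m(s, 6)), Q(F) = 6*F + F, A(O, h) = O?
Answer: -34320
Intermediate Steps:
m(V, R) = 1 + V (m(V, R) = V*1 + 1 = V + 1 = 1 + V)
Q(F) = 7*F
t(s) = 8*s*(1 + 2*s) (t(s) = (7*s + s)*(s + (1 + s)) = (8*s)*(1 + 2*s) = 8*s*(1 + 2*s))
(-25 - 40)*t(-6) = (-25 - 40)*(8*(-6)*(1 + 2*(-6))) = -520*(-6)*(1 - 12) = -520*(-6)*(-11) = -65*528 = -34320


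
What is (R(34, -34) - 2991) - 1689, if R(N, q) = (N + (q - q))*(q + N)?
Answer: -4680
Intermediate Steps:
R(N, q) = N*(N + q) (R(N, q) = (N + 0)*(N + q) = N*(N + q))
(R(34, -34) - 2991) - 1689 = (34*(34 - 34) - 2991) - 1689 = (34*0 - 2991) - 1689 = (0 - 2991) - 1689 = -2991 - 1689 = -4680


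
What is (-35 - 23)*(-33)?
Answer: 1914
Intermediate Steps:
(-35 - 23)*(-33) = -58*(-33) = 1914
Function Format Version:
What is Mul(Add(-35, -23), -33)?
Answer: 1914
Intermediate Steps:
Mul(Add(-35, -23), -33) = Mul(-58, -33) = 1914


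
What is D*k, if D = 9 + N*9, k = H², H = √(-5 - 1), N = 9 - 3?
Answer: -378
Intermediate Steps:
N = 6
H = I*√6 (H = √(-6) = I*√6 ≈ 2.4495*I)
k = -6 (k = (I*√6)² = -6)
D = 63 (D = 9 + 6*9 = 9 + 54 = 63)
D*k = 63*(-6) = -378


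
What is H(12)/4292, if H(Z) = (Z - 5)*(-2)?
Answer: -7/2146 ≈ -0.0032619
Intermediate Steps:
H(Z) = 10 - 2*Z (H(Z) = (-5 + Z)*(-2) = 10 - 2*Z)
H(12)/4292 = (10 - 2*12)/4292 = (10 - 24)*(1/4292) = -14*1/4292 = -7/2146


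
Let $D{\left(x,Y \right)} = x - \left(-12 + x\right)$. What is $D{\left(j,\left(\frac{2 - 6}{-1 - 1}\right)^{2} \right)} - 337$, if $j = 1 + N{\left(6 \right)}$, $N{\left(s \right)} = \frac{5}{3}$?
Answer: $-325$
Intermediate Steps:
$N{\left(s \right)} = \frac{5}{3}$ ($N{\left(s \right)} = 5 \cdot \frac{1}{3} = \frac{5}{3}$)
$j = \frac{8}{3}$ ($j = 1 + \frac{5}{3} = \frac{8}{3} \approx 2.6667$)
$D{\left(x,Y \right)} = 12$
$D{\left(j,\left(\frac{2 - 6}{-1 - 1}\right)^{2} \right)} - 337 = 12 - 337 = -325$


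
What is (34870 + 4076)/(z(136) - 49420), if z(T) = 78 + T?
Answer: -6491/8201 ≈ -0.79149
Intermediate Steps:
(34870 + 4076)/(z(136) - 49420) = (34870 + 4076)/((78 + 136) - 49420) = 38946/(214 - 49420) = 38946/(-49206) = 38946*(-1/49206) = -6491/8201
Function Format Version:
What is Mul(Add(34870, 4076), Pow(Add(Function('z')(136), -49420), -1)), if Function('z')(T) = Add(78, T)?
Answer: Rational(-6491, 8201) ≈ -0.79149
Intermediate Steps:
Mul(Add(34870, 4076), Pow(Add(Function('z')(136), -49420), -1)) = Mul(Add(34870, 4076), Pow(Add(Add(78, 136), -49420), -1)) = Mul(38946, Pow(Add(214, -49420), -1)) = Mul(38946, Pow(-49206, -1)) = Mul(38946, Rational(-1, 49206)) = Rational(-6491, 8201)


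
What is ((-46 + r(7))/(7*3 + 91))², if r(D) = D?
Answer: 1521/12544 ≈ 0.12125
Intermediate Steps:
((-46 + r(7))/(7*3 + 91))² = ((-46 + 7)/(7*3 + 91))² = (-39/(21 + 91))² = (-39/112)² = 1521/12544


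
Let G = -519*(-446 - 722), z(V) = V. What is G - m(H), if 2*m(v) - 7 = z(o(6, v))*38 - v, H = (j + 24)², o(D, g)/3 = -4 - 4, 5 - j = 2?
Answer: 607009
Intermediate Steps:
j = 3 (j = 5 - 1*2 = 5 - 2 = 3)
o(D, g) = -24 (o(D, g) = 3*(-4 - 4) = 3*(-8) = -24)
H = 729 (H = (3 + 24)² = 27² = 729)
m(v) = -905/2 - v/2 (m(v) = 7/2 + (-24*38 - v)/2 = 7/2 + (-912 - v)/2 = 7/2 + (-456 - v/2) = -905/2 - v/2)
G = 606192 (G = -519*(-1168) = 606192)
G - m(H) = 606192 - (-905/2 - ½*729) = 606192 - (-905/2 - 729/2) = 606192 - 1*(-817) = 606192 + 817 = 607009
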